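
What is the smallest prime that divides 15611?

67

15611 is odd.
Digit sum 14, not divisible by 3.
Ends in 1: not divisible by 5.
7: 15611 = 7·2230 + 1
11: 15611 = 11·1419 + 2
13: 15611 = 13·1200 + 11
17: 15611 = 17·918 + 5
19: 15611 = 19·821 + 12
23: 15611 = 23·678 + 17
29: 15611 = 29·538 + 9
31: 15611 = 31·503 + 18
37: 15611 = 37·421 + 34
41: 15611 = 41·380 + 31
43: 15611 = 43·363 + 2
47: 15611 = 47·332 + 7
53: 15611 = 53·294 + 29
59: 15611 = 59·264 + 35
61: 15611 = 61·255 + 56
67: 15611 = 67·233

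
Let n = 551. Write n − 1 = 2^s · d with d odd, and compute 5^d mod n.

294

551 − 1 = 550 = 2^1 · 275, so d = 275.
5^1 ≡ 5 (mod 551)
5^2 ≡ 5^2 = 25 ≡ 25 (mod 551)
5^4 ≡ 25^2 = 625 ≡ 74 (mod 551)
5^8 ≡ 74^2 = 5476 ≡ 517 (mod 551)
5^16 ≡ 517^2 = 267289 ≡ 54 (mod 551)
5^32 ≡ 54^2 = 2916 ≡ 161 (mod 551)
5^64 ≡ 161^2 = 25921 ≡ 24 (mod 551)
5^128 ≡ 24^2 = 576 ≡ 25 (mod 551)
5^256 ≡ 25^2 = 625 ≡ 74 (mod 551)
275 = 256 + 16 + 2 + 1 in binary powers of 2.
So 5^275 ≡ 74 · 54 · 25 · 5 ≡ 294 (mod 551).
Squaring chain: 294; never reaches −1, so base 5 is a Miller–Rabin witness that 551 is composite.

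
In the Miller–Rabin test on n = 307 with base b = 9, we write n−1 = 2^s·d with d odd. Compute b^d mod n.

307 − 1 = 306 = 2^1 · 153, so d = 153.
9^1 ≡ 9 (mod 307)
9^2 ≡ 9^2 = 81 ≡ 81 (mod 307)
9^4 ≡ 81^2 = 6561 ≡ 114 (mod 307)
9^8 ≡ 114^2 = 12996 ≡ 102 (mod 307)
9^16 ≡ 102^2 = 10404 ≡ 273 (mod 307)
9^32 ≡ 273^2 = 74529 ≡ 235 (mod 307)
9^64 ≡ 235^2 = 55225 ≡ 272 (mod 307)
9^128 ≡ 272^2 = 73984 ≡ 304 (mod 307)
153 = 128 + 16 + 8 + 1 in binary powers of 2.
So 9^153 ≡ 304 · 273 · 102 · 9 ≡ 1 (mod 307).
Since 9^d ≡ 1 (mod 307), base 9 does not prove 307 composite.

1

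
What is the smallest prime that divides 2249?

2249 is odd.
Digit sum 17, not divisible by 3.
Ends in 9: not divisible by 5.
7: 2249 = 7·321 + 2
11: 2249 = 11·204 + 5
13: 2249 = 13·173

13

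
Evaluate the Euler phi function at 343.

Factor: 343 = 7^3.
φ(343) = 7^2·(7−1) = 294.

294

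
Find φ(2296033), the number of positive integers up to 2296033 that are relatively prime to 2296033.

2242800

Factor: 2296033 = 101 · 127 · 179.
φ(2296033) = (101−1) · (127−1) · (179−1) = 100 · 126 · 178 = 2242800.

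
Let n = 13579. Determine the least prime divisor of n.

37

13579 is odd.
Digit sum 25, not divisible by 3.
Ends in 9: not divisible by 5.
7: 13579 = 7·1939 + 6
11: 13579 = 11·1234 + 5
13: 13579 = 13·1044 + 7
17: 13579 = 17·798 + 13
19: 13579 = 19·714 + 13
23: 13579 = 23·590 + 9
29: 13579 = 29·468 + 7
31: 13579 = 31·438 + 1
37: 13579 = 37·367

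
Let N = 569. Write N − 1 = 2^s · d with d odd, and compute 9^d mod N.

483

569 − 1 = 568 = 2^3 · 71, so d = 71.
9^1 ≡ 9 (mod 569)
9^2 ≡ 9^2 = 81 ≡ 81 (mod 569)
9^4 ≡ 81^2 = 6561 ≡ 302 (mod 569)
9^8 ≡ 302^2 = 91204 ≡ 164 (mod 569)
9^16 ≡ 164^2 = 26896 ≡ 153 (mod 569)
9^32 ≡ 153^2 = 23409 ≡ 80 (mod 569)
9^64 ≡ 80^2 = 6400 ≡ 141 (mod 569)
71 = 64 + 4 + 2 + 1 in binary powers of 2.
So 9^71 ≡ 141 · 302 · 81 · 9 ≡ 483 (mod 569).
Squaring chain: 483 → 568 → 1; reaches −1, so base 9 does not prove 569 composite.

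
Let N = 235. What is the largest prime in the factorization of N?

47

235 = 5 · 47
47 is prime.
So 235 = 5 · 47; the largest prime factor is 47.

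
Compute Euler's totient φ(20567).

Factor: 20567 = 131 · 157.
φ(20567) = (131−1) · (157−1) = 130 · 156 = 20280.

20280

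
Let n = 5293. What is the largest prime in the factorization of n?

79

5293 = 67 · 79
79 is prime.
So 5293 = 67 · 79; the largest prime factor is 79.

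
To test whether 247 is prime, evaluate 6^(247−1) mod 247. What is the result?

64

6^1 ≡ 6 (mod 247)
6^2 ≡ 6^2 = 36 ≡ 36 (mod 247)
6^4 ≡ 36^2 = 1296 ≡ 61 (mod 247)
6^8 ≡ 61^2 = 3721 ≡ 16 (mod 247)
6^16 ≡ 16^2 = 256 ≡ 9 (mod 247)
6^32 ≡ 9^2 = 81 ≡ 81 (mod 247)
6^64 ≡ 81^2 = 6561 ≡ 139 (mod 247)
6^128 ≡ 139^2 = 19321 ≡ 55 (mod 247)
246 = 128 + 64 + 32 + 16 + 4 + 2 in binary powers of 2.
So 6^246 ≡ 55 · 139 · 81 · 9 · 61 · 36 ≡ 64 (mod 247).
Since 64 ≠ 1, base 6 is a Fermat witness: 247 is composite.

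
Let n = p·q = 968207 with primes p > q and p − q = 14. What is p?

Since p = q + 14, we have 968207 = q(q + 14), so q² + 14q − 968207 = 0.
Discriminant: 14² + 4·968207 = 196 + 3872828 = 3873024; √3873024 = 1968.
q = (−14 + 1968)/2 = 977, and p = q + 14 = 991.
Check: 977 · 991 = 968207.

991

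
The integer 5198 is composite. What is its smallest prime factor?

5198 is even: 2 divides it.

2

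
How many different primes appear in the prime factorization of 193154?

5

193154 = 2 · 96577
96577 = 13 · 7429
7429 = 17 · 437
437 = 19 · 23
193154 = 2 · 13 · 17 · 19 · 23, which has 5 distinct prime factors.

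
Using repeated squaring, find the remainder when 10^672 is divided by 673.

10^1 ≡ 10 (mod 673)
10^2 ≡ 10^2 = 100 ≡ 100 (mod 673)
10^4 ≡ 100^2 = 10000 ≡ 578 (mod 673)
10^8 ≡ 578^2 = 334084 ≡ 276 (mod 673)
10^16 ≡ 276^2 = 76176 ≡ 127 (mod 673)
10^32 ≡ 127^2 = 16129 ≡ 650 (mod 673)
10^64 ≡ 650^2 = 422500 ≡ 529 (mod 673)
10^128 ≡ 529^2 = 279841 ≡ 546 (mod 673)
10^256 ≡ 546^2 = 298116 ≡ 650 (mod 673)
10^512 ≡ 650^2 = 422500 ≡ 529 (mod 673)
672 = 512 + 128 + 32 in binary powers of 2.
So 10^672 ≡ 529 · 546 · 650 ≡ 1 (mod 673).
Since the result is 1, base 10 gives no evidence that 673 is composite.

1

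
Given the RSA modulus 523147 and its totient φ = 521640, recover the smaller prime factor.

φ(n) = (p−1)(q−1) = n − (p+q) + 1, so p + q = 523147 − 521640 + 1 = 1508.
p and q are the roots of t² − 1508t + 523147 = 0.
Discriminant: 1508² − 4·523147 = 2274064 − 2092588 = 181476; √181476 = 426.
q = (1508 − 426)/2 = 541, p = (1508 + 426)/2 = 967.
Check: 541 · 967 = 523147.

541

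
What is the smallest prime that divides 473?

11

473 is odd.
Digit sum 14, not divisible by 3.
Ends in 3: not divisible by 5.
7: 473 = 7·67 + 4
11: 473 = 11·43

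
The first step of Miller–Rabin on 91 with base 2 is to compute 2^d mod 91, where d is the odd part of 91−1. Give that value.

91 − 1 = 90 = 2^1 · 45, so d = 45.
2^1 ≡ 2 (mod 91)
2^2 ≡ 2^2 = 4 ≡ 4 (mod 91)
2^4 ≡ 4^2 = 16 ≡ 16 (mod 91)
2^8 ≡ 16^2 = 256 ≡ 74 (mod 91)
2^16 ≡ 74^2 = 5476 ≡ 16 (mod 91)
2^32 ≡ 16^2 = 256 ≡ 74 (mod 91)
45 = 32 + 8 + 4 + 1 in binary powers of 2.
So 2^45 ≡ 74 · 74 · 16 · 2 ≡ 57 (mod 91).
Squaring chain: 57; never reaches −1, so base 2 is a Miller–Rabin witness that 91 is composite.

57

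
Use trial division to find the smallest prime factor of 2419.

2419 is odd.
Digit sum 16, not divisible by 3.
Ends in 9: not divisible by 5.
7: 2419 = 7·345 + 4
11: 2419 = 11·219 + 10
13: 2419 = 13·186 + 1
17: 2419 = 17·142 + 5
19: 2419 = 19·127 + 6
23: 2419 = 23·105 + 4
29: 2419 = 29·83 + 12
31: 2419 = 31·78 + 1
37: 2419 = 37·65 + 14
41: 2419 = 41·59

41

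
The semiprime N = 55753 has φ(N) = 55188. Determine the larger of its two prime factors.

439

φ(n) = (p−1)(q−1) = n − (p+q) + 1, so p + q = 55753 − 55188 + 1 = 566.
p and q are the roots of t² − 566t + 55753 = 0.
Discriminant: 566² − 4·55753 = 320356 − 223012 = 97344; √97344 = 312.
q = (566 − 312)/2 = 127, p = (566 + 312)/2 = 439.
Check: 127 · 439 = 55753.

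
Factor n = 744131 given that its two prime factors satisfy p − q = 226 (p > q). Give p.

Since p = q + 226, we have 744131 = q(q + 226), so q² + 226q − 744131 = 0.
Discriminant: 226² + 4·744131 = 51076 + 2976524 = 3027600; √3027600 = 1740.
q = (−226 + 1740)/2 = 757, and p = q + 226 = 983.
Check: 757 · 983 = 744131.

983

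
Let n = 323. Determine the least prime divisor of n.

323 is odd.
Digit sum 8, not divisible by 3.
Ends in 3: not divisible by 5.
7: 323 = 7·46 + 1
11: 323 = 11·29 + 4
13: 323 = 13·24 + 11
17: 323 = 17·19

17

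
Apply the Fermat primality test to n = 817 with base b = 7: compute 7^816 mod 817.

1

7^1 ≡ 7 (mod 817)
7^2 ≡ 7^2 = 49 ≡ 49 (mod 817)
7^4 ≡ 49^2 = 2401 ≡ 767 (mod 817)
7^8 ≡ 767^2 = 588289 ≡ 49 (mod 817)
7^16 ≡ 49^2 = 2401 ≡ 767 (mod 817)
7^32 ≡ 767^2 = 588289 ≡ 49 (mod 817)
7^64 ≡ 49^2 = 2401 ≡ 767 (mod 817)
7^128 ≡ 767^2 = 588289 ≡ 49 (mod 817)
7^256 ≡ 49^2 = 2401 ≡ 767 (mod 817)
7^512 ≡ 767^2 = 588289 ≡ 49 (mod 817)
816 = 512 + 256 + 32 + 16 in binary powers of 2.
So 7^816 ≡ 49 · 767 · 49 · 767 ≡ 1 (mod 817).
Since the result is 1, base 7 gives no evidence that 817 is composite.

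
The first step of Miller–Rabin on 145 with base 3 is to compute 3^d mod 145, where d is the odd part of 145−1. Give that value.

108

145 − 1 = 144 = 2^4 · 9, so d = 9.
3^1 ≡ 3 (mod 145)
3^2 ≡ 3^2 = 9 ≡ 9 (mod 145)
3^4 ≡ 9^2 = 81 ≡ 81 (mod 145)
3^8 ≡ 81^2 = 6561 ≡ 36 (mod 145)
9 = 8 + 1 in binary powers of 2.
So 3^9 ≡ 36 · 3 ≡ 108 (mod 145).
Squaring chain: 108 → 64 → 36 → 136; never reaches −1, so base 3 is a Miller–Rabin witness that 145 is composite.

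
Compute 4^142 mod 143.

4^1 ≡ 4 (mod 143)
4^2 ≡ 4^2 = 16 ≡ 16 (mod 143)
4^4 ≡ 16^2 = 256 ≡ 113 (mod 143)
4^8 ≡ 113^2 = 12769 ≡ 42 (mod 143)
4^16 ≡ 42^2 = 1764 ≡ 48 (mod 143)
4^32 ≡ 48^2 = 2304 ≡ 16 (mod 143)
4^64 ≡ 16^2 = 256 ≡ 113 (mod 143)
4^128 ≡ 113^2 = 12769 ≡ 42 (mod 143)
142 = 128 + 8 + 4 + 2 in binary powers of 2.
So 4^142 ≡ 42 · 42 · 113 · 16 ≡ 126 (mod 143).
Since 126 ≠ 1, base 4 is a Fermat witness: 143 is composite.

126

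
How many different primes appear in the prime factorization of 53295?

5

53295 = 3 · 17765
17765 = 5 · 3553
3553 = 11 · 323
323 = 17 · 19
53295 = 3 · 5 · 11 · 17 · 19, which has 5 distinct prime factors.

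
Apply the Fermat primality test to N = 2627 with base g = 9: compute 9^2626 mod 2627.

719

9^1 ≡ 9 (mod 2627)
9^2 ≡ 9^2 = 81 ≡ 81 (mod 2627)
9^4 ≡ 81^2 = 6561 ≡ 1307 (mod 2627)
9^8 ≡ 1307^2 = 1708249 ≡ 699 (mod 2627)
9^16 ≡ 699^2 = 488601 ≡ 2606 (mod 2627)
9^32 ≡ 2606^2 = 6791236 ≡ 441 (mod 2627)
9^64 ≡ 441^2 = 194481 ≡ 83 (mod 2627)
9^128 ≡ 83^2 = 6889 ≡ 1635 (mod 2627)
9^256 ≡ 1635^2 = 2673225 ≡ 1566 (mod 2627)
9^512 ≡ 1566^2 = 2452356 ≡ 1365 (mod 2627)
9^1024 ≡ 1365^2 = 1863225 ≡ 682 (mod 2627)
9^2048 ≡ 682^2 = 465124 ≡ 145 (mod 2627)
2626 = 2048 + 512 + 64 + 2 in binary powers of 2.
So 9^2626 ≡ 145 · 1365 · 83 · 81 ≡ 719 (mod 2627).
Since 719 ≠ 1, base 9 is a Fermat witness: 2627 is composite.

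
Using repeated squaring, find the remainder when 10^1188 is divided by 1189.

10^1 ≡ 10 (mod 1189)
10^2 ≡ 10^2 = 100 ≡ 100 (mod 1189)
10^4 ≡ 100^2 = 10000 ≡ 488 (mod 1189)
10^8 ≡ 488^2 = 238144 ≡ 344 (mod 1189)
10^16 ≡ 344^2 = 118336 ≡ 625 (mod 1189)
10^32 ≡ 625^2 = 390625 ≡ 633 (mod 1189)
10^64 ≡ 633^2 = 400689 ≡ 1185 (mod 1189)
10^128 ≡ 1185^2 = 1404225 ≡ 16 (mod 1189)
10^256 ≡ 16^2 = 256 ≡ 256 (mod 1189)
10^512 ≡ 256^2 = 65536 ≡ 141 (mod 1189)
10^1024 ≡ 141^2 = 19881 ≡ 857 (mod 1189)
1188 = 1024 + 128 + 32 + 4 in binary powers of 2.
So 10^1188 ≡ 857 · 16 · 633 · 488 ≡ 426 (mod 1189).
Since 426 ≠ 1, base 10 is a Fermat witness: 1189 is composite.

426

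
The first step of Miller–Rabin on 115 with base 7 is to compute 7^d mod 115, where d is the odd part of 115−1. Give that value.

115 − 1 = 114 = 2^1 · 57, so d = 57.
7^1 ≡ 7 (mod 115)
7^2 ≡ 7^2 = 49 ≡ 49 (mod 115)
7^4 ≡ 49^2 = 2401 ≡ 101 (mod 115)
7^8 ≡ 101^2 = 10201 ≡ 81 (mod 115)
7^16 ≡ 81^2 = 6561 ≡ 6 (mod 115)
7^32 ≡ 6^2 = 36 ≡ 36 (mod 115)
57 = 32 + 16 + 8 + 1 in binary powers of 2.
So 7^57 ≡ 36 · 6 · 81 · 7 ≡ 112 (mod 115).
Squaring chain: 112; never reaches −1, so base 7 is a Miller–Rabin witness that 115 is composite.

112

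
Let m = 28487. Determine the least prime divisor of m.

28487 is odd.
Digit sum 29, not divisible by 3.
Ends in 7: not divisible by 5.
7: 28487 = 7·4069 + 4
11: 28487 = 11·2589 + 8
13: 28487 = 13·2191 + 4
17: 28487 = 17·1675 + 12
19: 28487 = 19·1499 + 6
23: 28487 = 23·1238 + 13
29: 28487 = 29·982 + 9
31: 28487 = 31·918 + 29
37: 28487 = 37·769 + 34
41: 28487 = 41·694 + 33
43: 28487 = 43·662 + 21
47: 28487 = 47·606 + 5
53: 28487 = 53·537 + 26
59: 28487 = 59·482 + 49
61: 28487 = 61·467

61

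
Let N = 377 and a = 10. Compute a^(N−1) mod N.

107

10^1 ≡ 10 (mod 377)
10^2 ≡ 10^2 = 100 ≡ 100 (mod 377)
10^4 ≡ 100^2 = 10000 ≡ 198 (mod 377)
10^8 ≡ 198^2 = 39204 ≡ 373 (mod 377)
10^16 ≡ 373^2 = 139129 ≡ 16 (mod 377)
10^32 ≡ 16^2 = 256 ≡ 256 (mod 377)
10^64 ≡ 256^2 = 65536 ≡ 315 (mod 377)
10^128 ≡ 315^2 = 99225 ≡ 74 (mod 377)
10^256 ≡ 74^2 = 5476 ≡ 198 (mod 377)
376 = 256 + 64 + 32 + 16 + 8 in binary powers of 2.
So 10^376 ≡ 198 · 315 · 256 · 16 · 373 ≡ 107 (mod 377).
Since 107 ≠ 1, base 10 is a Fermat witness: 377 is composite.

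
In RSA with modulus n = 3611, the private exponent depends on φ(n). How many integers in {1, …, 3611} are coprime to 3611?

Factor: 3611 = 23 · 157.
φ(3611) = (23−1) · (157−1) = 22 · 156 = 3432.

3432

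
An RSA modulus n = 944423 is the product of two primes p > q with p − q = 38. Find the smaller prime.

953

Since p = q + 38, we have 944423 = q(q + 38), so q² + 38q − 944423 = 0.
Discriminant: 38² + 4·944423 = 1444 + 3777692 = 3779136; √3779136 = 1944.
q = (−38 + 1944)/2 = 953, and p = q + 38 = 991.
Check: 953 · 991 = 944423.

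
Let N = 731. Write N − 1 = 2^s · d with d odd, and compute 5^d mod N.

632

731 − 1 = 730 = 2^1 · 365, so d = 365.
5^1 ≡ 5 (mod 731)
5^2 ≡ 5^2 = 25 ≡ 25 (mod 731)
5^4 ≡ 25^2 = 625 ≡ 625 (mod 731)
5^8 ≡ 625^2 = 390625 ≡ 271 (mod 731)
5^16 ≡ 271^2 = 73441 ≡ 341 (mod 731)
5^32 ≡ 341^2 = 116281 ≡ 52 (mod 731)
5^64 ≡ 52^2 = 2704 ≡ 511 (mod 731)
5^128 ≡ 511^2 = 261121 ≡ 154 (mod 731)
5^256 ≡ 154^2 = 23716 ≡ 324 (mod 731)
365 = 256 + 64 + 32 + 8 + 4 + 1 in binary powers of 2.
So 5^365 ≡ 324 · 511 · 52 · 271 · 625 · 5 ≡ 632 (mod 731).
Squaring chain: 632; never reaches −1, so base 5 is a Miller–Rabin witness that 731 is composite.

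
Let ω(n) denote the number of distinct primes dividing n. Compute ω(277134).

6

277134 = 2 · 138567
138567 = 3 · 46189
46189 = 11 · 4199
4199 = 13 · 323
323 = 17 · 19
277134 = 2 · 3 · 11 · 13 · 17 · 19, which has 6 distinct prime factors.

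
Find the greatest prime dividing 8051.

97

8051 = 83 · 97
97 is prime.
So 8051 = 83 · 97; the largest prime factor is 97.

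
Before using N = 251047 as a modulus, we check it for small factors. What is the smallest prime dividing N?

19

251047 is odd.
Digit sum 19, not divisible by 3.
Ends in 7: not divisible by 5.
7: 251047 = 7·35863 + 6
11: 251047 = 11·22822 + 5
13: 251047 = 13·19311 + 4
17: 251047 = 17·14767 + 8
19: 251047 = 19·13213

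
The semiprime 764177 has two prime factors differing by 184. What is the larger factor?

Since p = q + 184, we have 764177 = q(q + 184), so q² + 184q − 764177 = 0.
Discriminant: 184² + 4·764177 = 33856 + 3056708 = 3090564; √3090564 = 1758.
q = (−184 + 1758)/2 = 787, and p = q + 184 = 971.
Check: 787 · 971 = 764177.

971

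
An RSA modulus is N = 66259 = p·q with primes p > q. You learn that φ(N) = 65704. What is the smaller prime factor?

φ(n) = (p−1)(q−1) = n − (p+q) + 1, so p + q = 66259 − 65704 + 1 = 556.
p and q are the roots of t² − 556t + 66259 = 0.
Discriminant: 556² − 4·66259 = 309136 − 265036 = 44100; √44100 = 210.
q = (556 − 210)/2 = 173, p = (556 + 210)/2 = 383.
Check: 173 · 383 = 66259.

173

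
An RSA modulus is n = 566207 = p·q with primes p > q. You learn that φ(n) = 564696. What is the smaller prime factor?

683

φ(n) = (p−1)(q−1) = n − (p+q) + 1, so p + q = 566207 − 564696 + 1 = 1512.
p and q are the roots of t² − 1512t + 566207 = 0.
Discriminant: 1512² − 4·566207 = 2286144 − 2264828 = 21316; √21316 = 146.
q = (1512 − 146)/2 = 683, p = (1512 + 146)/2 = 829.
Check: 683 · 829 = 566207.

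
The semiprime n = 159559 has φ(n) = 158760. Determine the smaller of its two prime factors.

379

φ(n) = (p−1)(q−1) = n − (p+q) + 1, so p + q = 159559 − 158760 + 1 = 800.
p and q are the roots of t² − 800t + 159559 = 0.
Discriminant: 800² − 4·159559 = 640000 − 638236 = 1764; √1764 = 42.
q = (800 − 42)/2 = 379, p = (800 + 42)/2 = 421.
Check: 379 · 421 = 159559.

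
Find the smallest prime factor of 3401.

3401 is odd.
Digit sum 8, not divisible by 3.
Ends in 1: not divisible by 5.
7: 3401 = 7·485 + 6
11: 3401 = 11·309 + 2
13: 3401 = 13·261 + 8
17: 3401 = 17·200 + 1
19: 3401 = 19·179

19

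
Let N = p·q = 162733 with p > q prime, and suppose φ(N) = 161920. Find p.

461

φ(n) = (p−1)(q−1) = n − (p+q) + 1, so p + q = 162733 − 161920 + 1 = 814.
p and q are the roots of t² − 814t + 162733 = 0.
Discriminant: 814² − 4·162733 = 662596 − 650932 = 11664; √11664 = 108.
q = (814 − 108)/2 = 353, p = (814 + 108)/2 = 461.
Check: 353 · 461 = 162733.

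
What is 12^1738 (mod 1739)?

382

12^1 ≡ 12 (mod 1739)
12^2 ≡ 12^2 = 144 ≡ 144 (mod 1739)
12^4 ≡ 144^2 = 20736 ≡ 1607 (mod 1739)
12^8 ≡ 1607^2 = 2582449 ≡ 34 (mod 1739)
12^16 ≡ 34^2 = 1156 ≡ 1156 (mod 1739)
12^32 ≡ 1156^2 = 1336336 ≡ 784 (mod 1739)
12^64 ≡ 784^2 = 614656 ≡ 789 (mod 1739)
12^128 ≡ 789^2 = 622521 ≡ 1698 (mod 1739)
12^256 ≡ 1698^2 = 2883204 ≡ 1681 (mod 1739)
12^512 ≡ 1681^2 = 2825761 ≡ 1625 (mod 1739)
12^1024 ≡ 1625^2 = 2640625 ≡ 823 (mod 1739)
1738 = 1024 + 512 + 128 + 64 + 8 + 2 in binary powers of 2.
So 12^1738 ≡ 823 · 1625 · 1698 · 789 · 34 · 144 ≡ 382 (mod 1739).
Since 382 ≠ 1, base 12 is a Fermat witness: 1739 is composite.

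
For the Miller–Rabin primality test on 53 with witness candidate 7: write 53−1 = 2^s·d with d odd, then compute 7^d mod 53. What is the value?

53 − 1 = 52 = 2^2 · 13, so d = 13.
7^1 ≡ 7 (mod 53)
7^2 ≡ 7^2 = 49 ≡ 49 (mod 53)
7^4 ≡ 49^2 = 2401 ≡ 16 (mod 53)
7^8 ≡ 16^2 = 256 ≡ 44 (mod 53)
13 = 8 + 4 + 1 in binary powers of 2.
So 7^13 ≡ 44 · 16 · 7 ≡ 52 (mod 53).
Since 7^d ≡ 52 (mod 53), base 7 does not prove 53 composite.

52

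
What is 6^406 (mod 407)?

6^1 ≡ 6 (mod 407)
6^2 ≡ 6^2 = 36 ≡ 36 (mod 407)
6^4 ≡ 36^2 = 1296 ≡ 75 (mod 407)
6^8 ≡ 75^2 = 5625 ≡ 334 (mod 407)
6^16 ≡ 334^2 = 111556 ≡ 38 (mod 407)
6^32 ≡ 38^2 = 1444 ≡ 223 (mod 407)
6^64 ≡ 223^2 = 49729 ≡ 75 (mod 407)
6^128 ≡ 75^2 = 5625 ≡ 334 (mod 407)
6^256 ≡ 334^2 = 111556 ≡ 38 (mod 407)
406 = 256 + 128 + 16 + 4 + 2 in binary powers of 2.
So 6^406 ≡ 38 · 334 · 38 · 75 · 36 ≡ 258 (mod 407).
Since 258 ≠ 1, base 6 is a Fermat witness: 407 is composite.

258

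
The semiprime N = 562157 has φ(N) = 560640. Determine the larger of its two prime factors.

877

φ(n) = (p−1)(q−1) = n − (p+q) + 1, so p + q = 562157 − 560640 + 1 = 1518.
p and q are the roots of t² − 1518t + 562157 = 0.
Discriminant: 1518² − 4·562157 = 2304324 − 2248628 = 55696; √55696 = 236.
q = (1518 − 236)/2 = 641, p = (1518 + 236)/2 = 877.
Check: 641 · 877 = 562157.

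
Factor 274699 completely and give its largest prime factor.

73

274699 = 53 · 5183
5183 = 71 · 73
73 is prime.
So 274699 = 53 · 71 · 73; the largest prime factor is 73.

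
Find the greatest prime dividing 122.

61

122 = 2 · 61
61 is prime.
So 122 = 2 · 61; the largest prime factor is 61.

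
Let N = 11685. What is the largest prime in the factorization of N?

11685 = 3 · 3895
3895 = 5 · 779
779 = 19 · 41
41 is prime.
So 11685 = 3 · 5 · 19 · 41; the largest prime factor is 41.

41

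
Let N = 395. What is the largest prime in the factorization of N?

395 = 5 · 79
79 is prime.
So 395 = 5 · 79; the largest prime factor is 79.

79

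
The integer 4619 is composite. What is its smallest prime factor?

31

4619 is odd.
Digit sum 20, not divisible by 3.
Ends in 9: not divisible by 5.
7: 4619 = 7·659 + 6
11: 4619 = 11·419 + 10
13: 4619 = 13·355 + 4
17: 4619 = 17·271 + 12
19: 4619 = 19·243 + 2
23: 4619 = 23·200 + 19
29: 4619 = 29·159 + 8
31: 4619 = 31·149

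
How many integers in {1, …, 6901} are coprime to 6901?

Factor: 6901 = 67 · 103.
φ(6901) = (67−1) · (103−1) = 66 · 102 = 6732.

6732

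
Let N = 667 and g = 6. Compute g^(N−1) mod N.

6^1 ≡ 6 (mod 667)
6^2 ≡ 6^2 = 36 ≡ 36 (mod 667)
6^4 ≡ 36^2 = 1296 ≡ 629 (mod 667)
6^8 ≡ 629^2 = 395641 ≡ 110 (mod 667)
6^16 ≡ 110^2 = 12100 ≡ 94 (mod 667)
6^32 ≡ 94^2 = 8836 ≡ 165 (mod 667)
6^64 ≡ 165^2 = 27225 ≡ 545 (mod 667)
6^128 ≡ 545^2 = 297025 ≡ 210 (mod 667)
6^256 ≡ 210^2 = 44100 ≡ 78 (mod 667)
6^512 ≡ 78^2 = 6084 ≡ 81 (mod 667)
666 = 512 + 128 + 16 + 8 + 2 in binary powers of 2.
So 6^666 ≡ 81 · 210 · 94 · 110 · 36 ≡ 81 (mod 667).
Since 81 ≠ 1, base 6 is a Fermat witness: 667 is composite.

81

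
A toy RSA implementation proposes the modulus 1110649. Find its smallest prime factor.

41

1110649 is odd.
Digit sum 22, not divisible by 3.
Ends in 9: not divisible by 5.
7: 1110649 = 7·158664 + 1
11: 1110649 = 11·100968 + 1
13: 1110649 = 13·85434 + 7
17: 1110649 = 17·65332 + 5
19: 1110649 = 19·58455 + 4
23: 1110649 = 23·48289 + 2
29: 1110649 = 29·38298 + 7
31: 1110649 = 31·35827 + 12
37: 1110649 = 37·30017 + 20
41: 1110649 = 41·27089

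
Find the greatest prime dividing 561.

17

561 = 3 · 187
187 = 11 · 17
17 is prime.
So 561 = 3 · 11 · 17; the largest prime factor is 17.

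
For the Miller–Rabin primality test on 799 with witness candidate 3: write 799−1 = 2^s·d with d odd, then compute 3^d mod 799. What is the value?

686

799 − 1 = 798 = 2^1 · 399, so d = 399.
3^1 ≡ 3 (mod 799)
3^2 ≡ 3^2 = 9 ≡ 9 (mod 799)
3^4 ≡ 9^2 = 81 ≡ 81 (mod 799)
3^8 ≡ 81^2 = 6561 ≡ 169 (mod 799)
3^16 ≡ 169^2 = 28561 ≡ 596 (mod 799)
3^32 ≡ 596^2 = 355216 ≡ 460 (mod 799)
3^64 ≡ 460^2 = 211600 ≡ 664 (mod 799)
3^128 ≡ 664^2 = 440896 ≡ 647 (mod 799)
3^256 ≡ 647^2 = 418609 ≡ 732 (mod 799)
399 = 256 + 128 + 8 + 4 + 2 + 1 in binary powers of 2.
So 3^399 ≡ 732 · 647 · 169 · 81 · 9 · 3 ≡ 686 (mod 799).
Squaring chain: 686; never reaches −1, so base 3 is a Miller–Rabin witness that 799 is composite.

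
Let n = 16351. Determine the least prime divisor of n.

16351 is odd.
Digit sum 16, not divisible by 3.
Ends in 1: not divisible by 5.
7: 16351 = 7·2335 + 6
11: 16351 = 11·1486 + 5
13: 16351 = 13·1257 + 10
17: 16351 = 17·961 + 14
19: 16351 = 19·860 + 11
23: 16351 = 23·710 + 21
29: 16351 = 29·563 + 24
31: 16351 = 31·527 + 14
37: 16351 = 37·441 + 34
41: 16351 = 41·398 + 33
43: 16351 = 43·380 + 11
47: 16351 = 47·347 + 42
53: 16351 = 53·308 + 27
59: 16351 = 59·277 + 8
61: 16351 = 61·268 + 3
67: 16351 = 67·244 + 3
71: 16351 = 71·230 + 21
73: 16351 = 73·223 + 72
79: 16351 = 79·206 + 77
83: 16351 = 83·197

83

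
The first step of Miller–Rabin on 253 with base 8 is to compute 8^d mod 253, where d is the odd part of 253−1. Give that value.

253 − 1 = 252 = 2^2 · 63, so d = 63.
8^1 ≡ 8 (mod 253)
8^2 ≡ 8^2 = 64 ≡ 64 (mod 253)
8^4 ≡ 64^2 = 4096 ≡ 48 (mod 253)
8^8 ≡ 48^2 = 2304 ≡ 27 (mod 253)
8^16 ≡ 27^2 = 729 ≡ 223 (mod 253)
8^32 ≡ 223^2 = 49729 ≡ 141 (mod 253)
63 = 32 + 16 + 8 + 4 + 2 + 1 in binary powers of 2.
So 8^63 ≡ 141 · 223 · 27 · 48 · 64 · 8 ≡ 50 (mod 253).
Squaring chain: 50 → 223; never reaches −1, so base 8 is a Miller–Rabin witness that 253 is composite.

50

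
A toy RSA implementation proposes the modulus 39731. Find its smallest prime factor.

39731 is odd.
Digit sum 23, not divisible by 3.
Ends in 1: not divisible by 5.
7: 39731 = 7·5675 + 6
11: 39731 = 11·3611 + 10
13: 39731 = 13·3056 + 3
17: 39731 = 17·2337 + 2
19: 39731 = 19·2091 + 2
23: 39731 = 23·1727 + 10
29: 39731 = 29·1370 + 1
31: 39731 = 31·1281 + 20
37: 39731 = 37·1073 + 30
41: 39731 = 41·969 + 2
43: 39731 = 43·923 + 42
47: 39731 = 47·845 + 16
53: 39731 = 53·749 + 34
59: 39731 = 59·673 + 24
61: 39731 = 61·651 + 20
67: 39731 = 67·593

67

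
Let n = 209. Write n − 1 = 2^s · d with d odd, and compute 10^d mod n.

32

209 − 1 = 208 = 2^4 · 13, so d = 13.
10^1 ≡ 10 (mod 209)
10^2 ≡ 10^2 = 100 ≡ 100 (mod 209)
10^4 ≡ 100^2 = 10000 ≡ 177 (mod 209)
10^8 ≡ 177^2 = 31329 ≡ 188 (mod 209)
13 = 8 + 4 + 1 in binary powers of 2.
So 10^13 ≡ 188 · 177 · 10 ≡ 32 (mod 209).
Squaring chain: 32 → 188 → 23 → 111; never reaches −1, so base 10 is a Miller–Rabin witness that 209 is composite.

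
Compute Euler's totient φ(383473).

Factor: 383473 = 41 · 47 · 199.
φ(383473) = (41−1) · (47−1) · (199−1) = 40 · 46 · 198 = 364320.

364320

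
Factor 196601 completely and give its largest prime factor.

196601 = 47 · 4183
4183 = 47 · 89
89 is prime.
So 196601 = 47^2 · 89; the largest prime factor is 89.

89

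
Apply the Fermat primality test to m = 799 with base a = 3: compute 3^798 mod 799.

784

3^1 ≡ 3 (mod 799)
3^2 ≡ 3^2 = 9 ≡ 9 (mod 799)
3^4 ≡ 9^2 = 81 ≡ 81 (mod 799)
3^8 ≡ 81^2 = 6561 ≡ 169 (mod 799)
3^16 ≡ 169^2 = 28561 ≡ 596 (mod 799)
3^32 ≡ 596^2 = 355216 ≡ 460 (mod 799)
3^64 ≡ 460^2 = 211600 ≡ 664 (mod 799)
3^128 ≡ 664^2 = 440896 ≡ 647 (mod 799)
3^256 ≡ 647^2 = 418609 ≡ 732 (mod 799)
3^512 ≡ 732^2 = 535824 ≡ 494 (mod 799)
798 = 512 + 256 + 16 + 8 + 4 + 2 in binary powers of 2.
So 3^798 ≡ 494 · 732 · 596 · 169 · 81 · 9 ≡ 784 (mod 799).
Since 784 ≠ 1, base 3 is a Fermat witness: 799 is composite.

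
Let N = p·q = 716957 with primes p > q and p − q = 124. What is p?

Since p = q + 124, we have 716957 = q(q + 124), so q² + 124q − 716957 = 0.
Discriminant: 124² + 4·716957 = 15376 + 2867828 = 2883204; √2883204 = 1698.
q = (−124 + 1698)/2 = 787, and p = q + 124 = 911.
Check: 787 · 911 = 716957.

911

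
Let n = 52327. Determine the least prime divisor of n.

52327 is odd.
Digit sum 19, not divisible by 3.
Ends in 7: not divisible by 5.
7: 52327 = 7·7475 + 2
11: 52327 = 11·4757

11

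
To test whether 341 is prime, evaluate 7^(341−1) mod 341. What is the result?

56

7^1 ≡ 7 (mod 341)
7^2 ≡ 7^2 = 49 ≡ 49 (mod 341)
7^4 ≡ 49^2 = 2401 ≡ 14 (mod 341)
7^8 ≡ 14^2 = 196 ≡ 196 (mod 341)
7^16 ≡ 196^2 = 38416 ≡ 224 (mod 341)
7^32 ≡ 224^2 = 50176 ≡ 49 (mod 341)
7^64 ≡ 49^2 = 2401 ≡ 14 (mod 341)
7^128 ≡ 14^2 = 196 ≡ 196 (mod 341)
7^256 ≡ 196^2 = 38416 ≡ 224 (mod 341)
340 = 256 + 64 + 16 + 4 in binary powers of 2.
So 7^340 ≡ 224 · 14 · 224 · 14 ≡ 56 (mod 341).
Since 56 ≠ 1, base 7 is a Fermat witness: 341 is composite.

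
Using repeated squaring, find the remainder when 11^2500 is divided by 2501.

11^1 ≡ 11 (mod 2501)
11^2 ≡ 11^2 = 121 ≡ 121 (mod 2501)
11^4 ≡ 121^2 = 14641 ≡ 2136 (mod 2501)
11^8 ≡ 2136^2 = 4562496 ≡ 672 (mod 2501)
11^16 ≡ 672^2 = 451584 ≡ 1404 (mod 2501)
11^32 ≡ 1404^2 = 1971216 ≡ 428 (mod 2501)
11^64 ≡ 428^2 = 183184 ≡ 611 (mod 2501)
11^128 ≡ 611^2 = 373321 ≡ 672 (mod 2501)
11^256 ≡ 672^2 = 451584 ≡ 1404 (mod 2501)
11^512 ≡ 1404^2 = 1971216 ≡ 428 (mod 2501)
11^1024 ≡ 428^2 = 183184 ≡ 611 (mod 2501)
11^2048 ≡ 611^2 = 373321 ≡ 672 (mod 2501)
2500 = 2048 + 256 + 128 + 64 + 4 in binary powers of 2.
So 11^2500 ≡ 672 · 1404 · 672 · 611 · 2136 ≡ 245 (mod 2501).
Since 245 ≠ 1, base 11 is a Fermat witness: 2501 is composite.

245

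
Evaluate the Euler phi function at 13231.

13000

Factor: 13231 = 101 · 131.
φ(13231) = (101−1) · (131−1) = 100 · 130 = 13000.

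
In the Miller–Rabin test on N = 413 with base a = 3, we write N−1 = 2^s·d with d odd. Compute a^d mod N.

262

413 − 1 = 412 = 2^2 · 103, so d = 103.
3^1 ≡ 3 (mod 413)
3^2 ≡ 3^2 = 9 ≡ 9 (mod 413)
3^4 ≡ 9^2 = 81 ≡ 81 (mod 413)
3^8 ≡ 81^2 = 6561 ≡ 366 (mod 413)
3^16 ≡ 366^2 = 133956 ≡ 144 (mod 413)
3^32 ≡ 144^2 = 20736 ≡ 86 (mod 413)
3^64 ≡ 86^2 = 7396 ≡ 375 (mod 413)
103 = 64 + 32 + 4 + 2 + 1 in binary powers of 2.
So 3^103 ≡ 375 · 86 · 81 · 9 · 3 ≡ 262 (mod 413).
Squaring chain: 262 → 86; never reaches −1, so base 3 is a Miller–Rabin witness that 413 is composite.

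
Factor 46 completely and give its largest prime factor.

23

46 = 2 · 23
23 is prime.
So 46 = 2 · 23; the largest prime factor is 23.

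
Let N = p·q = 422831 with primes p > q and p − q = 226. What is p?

773

Since p = q + 226, we have 422831 = q(q + 226), so q² + 226q − 422831 = 0.
Discriminant: 226² + 4·422831 = 51076 + 1691324 = 1742400; √1742400 = 1320.
q = (−226 + 1320)/2 = 547, and p = q + 226 = 773.
Check: 547 · 773 = 422831.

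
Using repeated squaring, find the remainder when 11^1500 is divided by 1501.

495

11^1 ≡ 11 (mod 1501)
11^2 ≡ 11^2 = 121 ≡ 121 (mod 1501)
11^4 ≡ 121^2 = 14641 ≡ 1132 (mod 1501)
11^8 ≡ 1132^2 = 1281424 ≡ 1071 (mod 1501)
11^16 ≡ 1071^2 = 1147041 ≡ 277 (mod 1501)
11^32 ≡ 277^2 = 76729 ≡ 178 (mod 1501)
11^64 ≡ 178^2 = 31684 ≡ 163 (mod 1501)
11^128 ≡ 163^2 = 26569 ≡ 1052 (mod 1501)
11^256 ≡ 1052^2 = 1106704 ≡ 467 (mod 1501)
11^512 ≡ 467^2 = 218089 ≡ 444 (mod 1501)
11^1024 ≡ 444^2 = 197136 ≡ 505 (mod 1501)
1500 = 1024 + 256 + 128 + 64 + 16 + 8 + 4 in binary powers of 2.
So 11^1500 ≡ 505 · 467 · 1052 · 163 · 277 · 1071 · 1132 ≡ 495 (mod 1501).
Since 495 ≠ 1, base 11 is a Fermat witness: 1501 is composite.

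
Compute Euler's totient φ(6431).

Factor: 6431 = 59 · 109.
φ(6431) = (59−1) · (109−1) = 58 · 108 = 6264.

6264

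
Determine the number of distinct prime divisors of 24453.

24453 = 3^2 · 2717
2717 = 11 · 247
247 = 13 · 19
24453 = 3^2 · 11 · 13 · 19, which has 4 distinct prime factors.

4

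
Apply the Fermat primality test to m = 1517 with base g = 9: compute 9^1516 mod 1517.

9^1 ≡ 9 (mod 1517)
9^2 ≡ 9^2 = 81 ≡ 81 (mod 1517)
9^4 ≡ 81^2 = 6561 ≡ 493 (mod 1517)
9^8 ≡ 493^2 = 243049 ≡ 329 (mod 1517)
9^16 ≡ 329^2 = 108241 ≡ 534 (mod 1517)
9^32 ≡ 534^2 = 285156 ≡ 1477 (mod 1517)
9^64 ≡ 1477^2 = 2181529 ≡ 83 (mod 1517)
9^128 ≡ 83^2 = 6889 ≡ 821 (mod 1517)
9^256 ≡ 821^2 = 674041 ≡ 493 (mod 1517)
9^512 ≡ 493^2 = 243049 ≡ 329 (mod 1517)
9^1024 ≡ 329^2 = 108241 ≡ 534 (mod 1517)
1516 = 1024 + 256 + 128 + 64 + 32 + 8 + 4 in binary powers of 2.
So 9^1516 ≡ 534 · 493 · 821 · 83 · 1477 · 329 · 493 ≡ 493 (mod 1517).
Since 493 ≠ 1, base 9 is a Fermat witness: 1517 is composite.

493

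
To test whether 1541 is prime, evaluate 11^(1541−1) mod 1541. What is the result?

11^1 ≡ 11 (mod 1541)
11^2 ≡ 11^2 = 121 ≡ 121 (mod 1541)
11^4 ≡ 121^2 = 14641 ≡ 772 (mod 1541)
11^8 ≡ 772^2 = 595984 ≡ 1158 (mod 1541)
11^16 ≡ 1158^2 = 1340964 ≡ 294 (mod 1541)
11^32 ≡ 294^2 = 86436 ≡ 140 (mod 1541)
11^64 ≡ 140^2 = 19600 ≡ 1108 (mod 1541)
11^128 ≡ 1108^2 = 1227664 ≡ 1028 (mod 1541)
11^256 ≡ 1028^2 = 1056784 ≡ 1199 (mod 1541)
11^512 ≡ 1199^2 = 1437601 ≡ 1389 (mod 1541)
11^1024 ≡ 1389^2 = 1929321 ≡ 1530 (mod 1541)
1540 = 1024 + 512 + 4 in binary powers of 2.
So 11^1540 ≡ 1530 · 1389 · 772 ≡ 967 (mod 1541).
Since 967 ≠ 1, base 11 is a Fermat witness: 1541 is composite.

967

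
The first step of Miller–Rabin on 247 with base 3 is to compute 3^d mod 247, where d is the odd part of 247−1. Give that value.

247 − 1 = 246 = 2^1 · 123, so d = 123.
3^1 ≡ 3 (mod 247)
3^2 ≡ 3^2 = 9 ≡ 9 (mod 247)
3^4 ≡ 9^2 = 81 ≡ 81 (mod 247)
3^8 ≡ 81^2 = 6561 ≡ 139 (mod 247)
3^16 ≡ 139^2 = 19321 ≡ 55 (mod 247)
3^32 ≡ 55^2 = 3025 ≡ 61 (mod 247)
3^64 ≡ 61^2 = 3721 ≡ 16 (mod 247)
123 = 64 + 32 + 16 + 8 + 2 + 1 in binary powers of 2.
So 3^123 ≡ 16 · 61 · 55 · 139 · 9 · 3 ≡ 183 (mod 247).
Squaring chain: 183; never reaches −1, so base 3 is a Miller–Rabin witness that 247 is composite.

183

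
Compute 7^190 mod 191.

7^1 ≡ 7 (mod 191)
7^2 ≡ 7^2 = 49 ≡ 49 (mod 191)
7^4 ≡ 49^2 = 2401 ≡ 109 (mod 191)
7^8 ≡ 109^2 = 11881 ≡ 39 (mod 191)
7^16 ≡ 39^2 = 1521 ≡ 184 (mod 191)
7^32 ≡ 184^2 = 33856 ≡ 49 (mod 191)
7^64 ≡ 49^2 = 2401 ≡ 109 (mod 191)
7^128 ≡ 109^2 = 11881 ≡ 39 (mod 191)
190 = 128 + 32 + 16 + 8 + 4 + 2 in binary powers of 2.
So 7^190 ≡ 39 · 49 · 184 · 39 · 109 · 49 ≡ 1 (mod 191).
Since the result is 1, base 7 gives no evidence that 191 is composite.

1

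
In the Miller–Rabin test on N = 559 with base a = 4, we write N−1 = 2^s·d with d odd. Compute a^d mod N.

441

559 − 1 = 558 = 2^1 · 279, so d = 279.
4^1 ≡ 4 (mod 559)
4^2 ≡ 4^2 = 16 ≡ 16 (mod 559)
4^4 ≡ 16^2 = 256 ≡ 256 (mod 559)
4^8 ≡ 256^2 = 65536 ≡ 133 (mod 559)
4^16 ≡ 133^2 = 17689 ≡ 360 (mod 559)
4^32 ≡ 360^2 = 129600 ≡ 471 (mod 559)
4^64 ≡ 471^2 = 221841 ≡ 477 (mod 559)
4^128 ≡ 477^2 = 227529 ≡ 16 (mod 559)
4^256 ≡ 16^2 = 256 ≡ 256 (mod 559)
279 = 256 + 16 + 4 + 2 + 1 in binary powers of 2.
So 4^279 ≡ 256 · 360 · 256 · 16 · 4 ≡ 441 (mod 559).
Squaring chain: 441; never reaches −1, so base 4 is a Miller–Rabin witness that 559 is composite.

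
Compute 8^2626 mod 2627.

8^1 ≡ 8 (mod 2627)
8^2 ≡ 8^2 = 64 ≡ 64 (mod 2627)
8^4 ≡ 64^2 = 4096 ≡ 1469 (mod 2627)
8^8 ≡ 1469^2 = 2157961 ≡ 1194 (mod 2627)
8^16 ≡ 1194^2 = 1425636 ≡ 1802 (mod 2627)
8^32 ≡ 1802^2 = 3247204 ≡ 232 (mod 2627)
8^64 ≡ 232^2 = 53824 ≡ 1284 (mod 2627)
8^128 ≡ 1284^2 = 1648656 ≡ 1527 (mod 2627)
8^256 ≡ 1527^2 = 2331729 ≡ 1580 (mod 2627)
8^512 ≡ 1580^2 = 2496400 ≡ 750 (mod 2627)
8^1024 ≡ 750^2 = 562500 ≡ 322 (mod 2627)
8^2048 ≡ 322^2 = 103684 ≡ 1231 (mod 2627)
2626 = 2048 + 512 + 64 + 2 in binary powers of 2.
So 8^2626 ≡ 1231 · 750 · 1284 · 64 ≡ 2564 (mod 2627).
Since 2564 ≠ 1, base 8 is a Fermat witness: 2627 is composite.

2564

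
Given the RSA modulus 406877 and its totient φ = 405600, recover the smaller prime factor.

601

φ(n) = (p−1)(q−1) = n − (p+q) + 1, so p + q = 406877 − 405600 + 1 = 1278.
p and q are the roots of t² − 1278t + 406877 = 0.
Discriminant: 1278² − 4·406877 = 1633284 − 1627508 = 5776; √5776 = 76.
q = (1278 − 76)/2 = 601, p = (1278 + 76)/2 = 677.
Check: 601 · 677 = 406877.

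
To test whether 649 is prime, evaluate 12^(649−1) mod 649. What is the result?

133

12^1 ≡ 12 (mod 649)
12^2 ≡ 12^2 = 144 ≡ 144 (mod 649)
12^4 ≡ 144^2 = 20736 ≡ 617 (mod 649)
12^8 ≡ 617^2 = 380689 ≡ 375 (mod 649)
12^16 ≡ 375^2 = 140625 ≡ 441 (mod 649)
12^32 ≡ 441^2 = 194481 ≡ 430 (mod 649)
12^64 ≡ 430^2 = 184900 ≡ 584 (mod 649)
12^128 ≡ 584^2 = 341056 ≡ 331 (mod 649)
12^256 ≡ 331^2 = 109561 ≡ 529 (mod 649)
12^512 ≡ 529^2 = 279841 ≡ 122 (mod 649)
648 = 512 + 128 + 8 in binary powers of 2.
So 12^648 ≡ 122 · 331 · 375 ≡ 133 (mod 649).
Since 133 ≠ 1, base 12 is a Fermat witness: 649 is composite.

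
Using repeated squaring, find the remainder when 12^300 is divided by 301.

12^1 ≡ 12 (mod 301)
12^2 ≡ 12^2 = 144 ≡ 144 (mod 301)
12^4 ≡ 144^2 = 20736 ≡ 268 (mod 301)
12^8 ≡ 268^2 = 71824 ≡ 186 (mod 301)
12^16 ≡ 186^2 = 34596 ≡ 282 (mod 301)
12^32 ≡ 282^2 = 79524 ≡ 60 (mod 301)
12^64 ≡ 60^2 = 3600 ≡ 289 (mod 301)
12^128 ≡ 289^2 = 83521 ≡ 144 (mod 301)
12^256 ≡ 144^2 = 20736 ≡ 268 (mod 301)
300 = 256 + 32 + 8 + 4 in binary powers of 2.
So 12^300 ≡ 268 · 60 · 186 · 268 ≡ 64 (mod 301).
Since 64 ≠ 1, base 12 is a Fermat witness: 301 is composite.

64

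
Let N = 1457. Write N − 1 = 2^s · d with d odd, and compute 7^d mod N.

1457 − 1 = 1456 = 2^4 · 91, so d = 91.
7^1 ≡ 7 (mod 1457)
7^2 ≡ 7^2 = 49 ≡ 49 (mod 1457)
7^4 ≡ 49^2 = 2401 ≡ 944 (mod 1457)
7^8 ≡ 944^2 = 891136 ≡ 909 (mod 1457)
7^16 ≡ 909^2 = 826281 ≡ 162 (mod 1457)
7^32 ≡ 162^2 = 26244 ≡ 18 (mod 1457)
7^64 ≡ 18^2 = 324 ≡ 324 (mod 1457)
91 = 64 + 16 + 8 + 2 + 1 in binary powers of 2.
So 7^91 ≡ 324 · 162 · 909 · 49 · 7 ≡ 1061 (mod 1457).
Squaring chain: 1061 → 917 → 200 → 661; never reaches −1, so base 7 is a Miller–Rabin witness that 1457 is composite.

1061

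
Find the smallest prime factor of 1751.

1751 is odd.
Digit sum 14, not divisible by 3.
Ends in 1: not divisible by 5.
7: 1751 = 7·250 + 1
11: 1751 = 11·159 + 2
13: 1751 = 13·134 + 9
17: 1751 = 17·103

17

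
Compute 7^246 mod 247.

7^1 ≡ 7 (mod 247)
7^2 ≡ 7^2 = 49 ≡ 49 (mod 247)
7^4 ≡ 49^2 = 2401 ≡ 178 (mod 247)
7^8 ≡ 178^2 = 31684 ≡ 68 (mod 247)
7^16 ≡ 68^2 = 4624 ≡ 178 (mod 247)
7^32 ≡ 178^2 = 31684 ≡ 68 (mod 247)
7^64 ≡ 68^2 = 4624 ≡ 178 (mod 247)
7^128 ≡ 178^2 = 31684 ≡ 68 (mod 247)
246 = 128 + 64 + 32 + 16 + 4 + 2 in binary powers of 2.
So 7^246 ≡ 68 · 178 · 68 · 178 · 178 · 49 ≡ 77 (mod 247).
Since 77 ≠ 1, base 7 is a Fermat witness: 247 is composite.

77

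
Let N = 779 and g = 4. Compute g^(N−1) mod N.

674

4^1 ≡ 4 (mod 779)
4^2 ≡ 4^2 = 16 ≡ 16 (mod 779)
4^4 ≡ 16^2 = 256 ≡ 256 (mod 779)
4^8 ≡ 256^2 = 65536 ≡ 100 (mod 779)
4^16 ≡ 100^2 = 10000 ≡ 652 (mod 779)
4^32 ≡ 652^2 = 425104 ≡ 549 (mod 779)
4^64 ≡ 549^2 = 301401 ≡ 707 (mod 779)
4^128 ≡ 707^2 = 499849 ≡ 510 (mod 779)
4^256 ≡ 510^2 = 260100 ≡ 693 (mod 779)
4^512 ≡ 693^2 = 480249 ≡ 385 (mod 779)
778 = 512 + 256 + 8 + 2 in binary powers of 2.
So 4^778 ≡ 385 · 693 · 100 · 16 ≡ 674 (mod 779).
Since 674 ≠ 1, base 4 is a Fermat witness: 779 is composite.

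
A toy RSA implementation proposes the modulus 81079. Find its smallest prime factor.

81079 is odd.
Digit sum 25, not divisible by 3.
Ends in 9: not divisible by 5.
7: 81079 = 7·11582 + 5
11: 81079 = 11·7370 + 9
13: 81079 = 13·6236 + 11
17: 81079 = 17·4769 + 6
19: 81079 = 19·4267 + 6
23: 81079 = 23·3525 + 4
29: 81079 = 29·2795 + 24
31: 81079 = 31·2615 + 14
37: 81079 = 37·2191 + 12
41: 81079 = 41·1977 + 22
43: 81079 = 43·1885 + 24
47: 81079 = 47·1725 + 4
53: 81079 = 53·1529 + 42
59: 81079 = 59·1374 + 13
61: 81079 = 61·1329 + 10
67: 81079 = 67·1210 + 9
71: 81079 = 71·1141 + 68
73: 81079 = 73·1110 + 49
79: 81079 = 79·1026 + 25
83: 81079 = 83·976 + 71
89: 81079 = 89·911

89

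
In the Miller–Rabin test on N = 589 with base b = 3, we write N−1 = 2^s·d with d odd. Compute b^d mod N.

426

589 − 1 = 588 = 2^2 · 147, so d = 147.
3^1 ≡ 3 (mod 589)
3^2 ≡ 3^2 = 9 ≡ 9 (mod 589)
3^4 ≡ 9^2 = 81 ≡ 81 (mod 589)
3^8 ≡ 81^2 = 6561 ≡ 82 (mod 589)
3^16 ≡ 82^2 = 6724 ≡ 245 (mod 589)
3^32 ≡ 245^2 = 60025 ≡ 536 (mod 589)
3^64 ≡ 536^2 = 287296 ≡ 453 (mod 589)
3^128 ≡ 453^2 = 205209 ≡ 237 (mod 589)
147 = 128 + 16 + 2 + 1 in binary powers of 2.
So 3^147 ≡ 237 · 245 · 9 · 3 ≡ 426 (mod 589).
Squaring chain: 426 → 64; never reaches −1, so base 3 is a Miller–Rabin witness that 589 is composite.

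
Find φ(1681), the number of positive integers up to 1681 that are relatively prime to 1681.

Factor: 1681 = 41^2.
φ(1681) = 41^1·(41−1) = 1640.

1640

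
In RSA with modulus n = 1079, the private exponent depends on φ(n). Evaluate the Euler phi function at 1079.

984

Factor: 1079 = 13 · 83.
φ(1079) = (13−1) · (83−1) = 12 · 82 = 984.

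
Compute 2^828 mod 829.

2^1 ≡ 2 (mod 829)
2^2 ≡ 2^2 = 4 ≡ 4 (mod 829)
2^4 ≡ 4^2 = 16 ≡ 16 (mod 829)
2^8 ≡ 16^2 = 256 ≡ 256 (mod 829)
2^16 ≡ 256^2 = 65536 ≡ 45 (mod 829)
2^32 ≡ 45^2 = 2025 ≡ 367 (mod 829)
2^64 ≡ 367^2 = 134689 ≡ 391 (mod 829)
2^128 ≡ 391^2 = 152881 ≡ 345 (mod 829)
2^256 ≡ 345^2 = 119025 ≡ 478 (mod 829)
2^512 ≡ 478^2 = 228484 ≡ 509 (mod 829)
828 = 512 + 256 + 32 + 16 + 8 + 4 in binary powers of 2.
So 2^828 ≡ 509 · 478 · 367 · 45 · 256 · 16 ≡ 1 (mod 829).
Since the result is 1, base 2 gives no evidence that 829 is composite.

1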